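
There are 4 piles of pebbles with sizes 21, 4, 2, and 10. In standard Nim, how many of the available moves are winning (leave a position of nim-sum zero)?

1

In binary:
  10101  (21)
  00100  (4)
  00010  (2)
  01010  (10)
  -----
  11001  (25)
The overall nim-sum is X = 25. A pile of size p has a winning move iff p XOR X < p (reduce it to p XOR X).
  21: 21 XOR 25 = 12 < 21 — winning move (to 12).
  4: 4 XOR 25 = 29 ≥ 4 — no move.
  2: 2 XOR 25 = 27 ≥ 2 — no move.
  10: 10 XOR 25 = 19 ≥ 10 — no move.
That gives 1 winning move.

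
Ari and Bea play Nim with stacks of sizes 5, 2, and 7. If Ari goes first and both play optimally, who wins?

Nim-sum: 5 ⊕ 2 ⊕ 7 = 0.
The nim-sum is 0, so this is a P-position: the player to move is in a losing position under optimal play; Ari is about to move from it and so loses — Bea wins.

Bea wins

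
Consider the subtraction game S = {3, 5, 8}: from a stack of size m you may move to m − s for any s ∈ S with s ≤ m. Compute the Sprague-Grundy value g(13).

0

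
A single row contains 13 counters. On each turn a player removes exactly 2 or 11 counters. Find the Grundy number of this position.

0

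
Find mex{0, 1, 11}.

2

The values 0, 1 are all present; 2 is the first non-negative integer missing from the set.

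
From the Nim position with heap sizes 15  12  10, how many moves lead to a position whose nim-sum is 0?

3

Compute the nim-sum pairwise:
15 XOR 12 = 3
3 XOR 10 = 9
The overall nim-sum is X = 9. A heap of size p has a winning move iff p XOR X < p (reduce it to p XOR X).
  15: 15 XOR 9 = 6 < 15 — winning move (to 6).
  12: 12 XOR 9 = 5 < 12 — winning move (to 5).
  10: 10 XOR 9 = 3 < 10 — winning move (to 3).
That gives 3 winning moves.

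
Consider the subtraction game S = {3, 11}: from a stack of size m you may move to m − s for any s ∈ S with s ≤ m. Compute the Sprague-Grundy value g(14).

0

Grundy values for subtraction set {3, 11}:
k:     0  1  2  3  4  5  6  7  8  9 10 11 12 13 14
g(k):  0  0  0  1  1  1  0  0  0  1  1  1  2  2  0
So g(14) = 0.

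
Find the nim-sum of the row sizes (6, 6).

0

Compute the nim-sum pairwise:
6 XOR 6 = 0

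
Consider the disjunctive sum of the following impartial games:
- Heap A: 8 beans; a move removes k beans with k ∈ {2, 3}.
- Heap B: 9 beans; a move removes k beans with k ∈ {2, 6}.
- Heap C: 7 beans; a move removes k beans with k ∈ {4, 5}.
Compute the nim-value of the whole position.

0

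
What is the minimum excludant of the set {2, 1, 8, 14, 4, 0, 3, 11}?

5

The values 0, 1, 2, 3, 4 are all present; 5 is the first non-negative integer missing from the set.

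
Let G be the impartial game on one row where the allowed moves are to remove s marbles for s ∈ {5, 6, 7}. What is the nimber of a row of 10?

Grundy values for subtraction set {5, 6, 7}:
k:     0  1  2  3  4  5  6  7  8  9 10
g(k):  0  0  0  0  0  1  1  1  1  1  2
So g(10) = 2.

2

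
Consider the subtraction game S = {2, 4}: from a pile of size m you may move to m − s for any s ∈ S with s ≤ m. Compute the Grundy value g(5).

2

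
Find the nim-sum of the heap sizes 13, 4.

9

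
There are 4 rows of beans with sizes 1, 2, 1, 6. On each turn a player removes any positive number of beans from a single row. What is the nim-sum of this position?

4

Nim-sum: 1 XOR 2 XOR 1 XOR 6 = 4.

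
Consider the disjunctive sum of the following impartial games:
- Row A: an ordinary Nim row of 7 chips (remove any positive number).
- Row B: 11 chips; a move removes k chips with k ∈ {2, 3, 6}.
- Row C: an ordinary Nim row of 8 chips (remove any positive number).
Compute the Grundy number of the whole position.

14

Row A is a plain Nim row of size 7, so its Grundy value is 7.
Build the Grundy sequence for row B with g(k) = mex{g(k−s) : s ∈ {2, 3, 6}, s ≤ k}:
g(0) = mex{} = 0
g(1) = mex{} = 0
g(2) = mex{0} = 1
g(3) = mex{0} = 1
g(4) = mex{0,1} = 2
g(5) = mex{1} = 0
g(6) = mex{0,1,2} = 3
g(7) = mex{0,2} = 1
g(8) = mex{0,1,3} = 2
g(9) = mex{1,3} = 0
g(10) = mex{1,2} = 0
g(11) = mex{0,2} = 1
So g(11) = 1.
Row C is a plain Nim row of size 8, so its Grundy value is 8.
By the Sprague-Grundy theorem, the Grundy value of a sum of independent games is the XOR of the component values.
Combined value = 7 ⊕ 1 ⊕ 8 = 14.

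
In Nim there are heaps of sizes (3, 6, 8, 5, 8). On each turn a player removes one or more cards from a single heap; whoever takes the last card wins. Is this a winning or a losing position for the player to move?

Losing position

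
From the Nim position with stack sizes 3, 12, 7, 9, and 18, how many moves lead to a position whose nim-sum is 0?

Nim-sum: 3 XOR 12 XOR 7 XOR 9 XOR 18 = 19.
The overall nim-sum is X = 19. A stack of size p has a winning move iff p XOR X < p (reduce it to p XOR X).
  3: 3 XOR 19 = 16 ≥ 3 — no move.
  12: 12 XOR 19 = 31 ≥ 12 — no move.
  7: 7 XOR 19 = 20 ≥ 7 — no move.
  9: 9 XOR 19 = 26 ≥ 9 — no move.
  18: 18 XOR 19 = 1 < 18 — winning move (to 1).
That gives 1 winning move.

1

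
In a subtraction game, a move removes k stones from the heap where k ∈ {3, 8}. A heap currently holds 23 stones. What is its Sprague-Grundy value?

0

Build the Grundy sequence with g(k) = mex{g(k−s) : s ∈ {3, 8}, s ≤ k}:
k:     0  1  2  3  4  5  6  7  8  9 10 11 12 13 14 15 16 17 18 19 20 21 22 23
g(k):  0  0  0  1  1  1  0  0  2  1  1  0  0  0  1  1  1  0  0  2  1  1  0  0
So g(23) = 0.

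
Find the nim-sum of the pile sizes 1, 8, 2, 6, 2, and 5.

10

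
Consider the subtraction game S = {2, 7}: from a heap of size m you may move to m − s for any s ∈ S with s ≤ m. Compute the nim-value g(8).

2

Grundy values for subtraction set {2, 7}:
g(0) = mex{} = 0
g(1) = mex{} = 0
g(2) = mex{0} = 1
g(3) = mex{0} = 1
g(4) = mex{1} = 0
g(5) = mex{1} = 0
g(6) = mex{0} = 1
g(7) = mex{0} = 1
g(8) = mex{0,1} = 2
So g(8) = 2.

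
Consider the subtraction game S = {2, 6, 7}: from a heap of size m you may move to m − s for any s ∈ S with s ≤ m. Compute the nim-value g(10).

3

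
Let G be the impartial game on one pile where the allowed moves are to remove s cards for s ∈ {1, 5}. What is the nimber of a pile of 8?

Grundy values for subtraction set {1, 5}:
g(0) = mex{} = 0
g(1) = mex{0} = 1
g(2) = mex{1} = 0
g(3) = mex{0} = 1
g(4) = mex{1} = 0
g(5) = mex{0} = 1
g(6) = mex{1} = 0
g(7) = mex{0} = 1
g(8) = mex{1} = 0
So g(8) = 0.

0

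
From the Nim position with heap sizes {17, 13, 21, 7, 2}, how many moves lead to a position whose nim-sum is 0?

1

Compute the nim-sum pairwise:
17 ^ 13 = 28
28 ^ 21 = 9
9 ^ 7 = 14
14 ^ 2 = 12
The overall nim-sum is X = 12. A heap of size p has a winning move iff p XOR X < p (reduce it to p XOR X).
  17: 17 XOR 12 = 29 ≥ 17 — no move.
  13: 13 XOR 12 = 1 < 13 — winning move (to 1).
  21: 21 XOR 12 = 25 ≥ 21 — no move.
  7: 7 XOR 12 = 11 ≥ 7 — no move.
  2: 2 XOR 12 = 14 ≥ 2 — no move.
That gives 1 winning move.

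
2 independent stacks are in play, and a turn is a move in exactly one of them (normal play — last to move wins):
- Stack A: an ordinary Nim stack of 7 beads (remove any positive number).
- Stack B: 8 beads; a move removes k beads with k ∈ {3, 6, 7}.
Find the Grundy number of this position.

Stack A is a plain Nim stack of size 7, so its Grundy value is 7.
Build the Grundy sequence for stack B with g(k) = mex{g(k−s) : s ∈ {3, 6, 7}, s ≤ k}:
g(0) = mex{} = 0
g(1) = mex{} = 0
g(2) = mex{} = 0
g(3) = mex{0} = 1
g(4) = mex{0} = 1
g(5) = mex{0} = 1
g(6) = mex{0,1} = 2
g(7) = mex{0,1} = 2
g(8) = mex{0,1} = 2
So g(8) = 2.
The value of a disjunctive sum is the nim-sum of the parts.
Combined value = 7 XOR 2 = 5.

5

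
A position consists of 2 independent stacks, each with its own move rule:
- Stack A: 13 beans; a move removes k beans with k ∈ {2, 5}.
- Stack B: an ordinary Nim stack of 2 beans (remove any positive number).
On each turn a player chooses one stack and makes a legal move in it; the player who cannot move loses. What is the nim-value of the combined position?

3

For stack A, compute g(0), g(1), … with moves {2, 5}:
g(0) = mex{} = 0
g(1) = mex{} = 0
g(2) = mex{0} = 1
g(3) = mex{0} = 1
g(4) = mex{1} = 0
g(5) = mex{0,1} = 2
g(6) = mex{0} = 1
g(7) = mex{1,2} = 0
g(8) = mex{1} = 0
g(9) = mex{0} = 1
g(10) = mex{0,2} = 1
g(11) = mex{1} = 0
g(12) = mex{0,1} = 2
g(13) = mex{0} = 1
So g(13) = 1.
Stack B is a plain Nim stack of size 2, so its Grundy value is 2.
By the Sprague-Grundy theorem, the Grundy value of a sum of independent games is the XOR of the component values.
Combined value = 1 ⊕ 2 = 3.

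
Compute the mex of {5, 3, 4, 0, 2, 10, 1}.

6

The values 0, 1, 2, 3, 4, 5 are all present; 6 is the first non-negative integer missing from the set.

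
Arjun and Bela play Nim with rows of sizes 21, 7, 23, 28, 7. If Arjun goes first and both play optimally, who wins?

Arjun wins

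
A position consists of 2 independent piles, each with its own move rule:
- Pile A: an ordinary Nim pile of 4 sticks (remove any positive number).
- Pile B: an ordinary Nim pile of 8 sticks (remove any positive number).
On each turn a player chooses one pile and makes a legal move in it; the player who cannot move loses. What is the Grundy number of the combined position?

12

Pile A is a plain Nim pile of size 4, so its Grundy value is 4.
Pile B is a plain Nim pile of size 8, so its Grundy value is 8.
The value of a disjunctive sum is the nim-sum of the parts.
Combined value = 4 ⊕ 8 = 12.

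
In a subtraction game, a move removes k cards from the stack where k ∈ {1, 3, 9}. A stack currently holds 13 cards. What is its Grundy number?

Build the Grundy sequence with g(k) = mex{g(k−s) : s ∈ {1, 3, 9}, s ≤ k}:
g(0) = mex{} = 0
g(1) = mex{0} = 1
g(2) = mex{1} = 0
g(3) = mex{0} = 1
g(4) = mex{1} = 0
g(5) = mex{0} = 1
g(6) = mex{1} = 0
g(7) = mex{0} = 1
g(8) = mex{1} = 0
g(9) = mex{0} = 1
g(10) = mex{1} = 0
g(11) = mex{0} = 1
g(12) = mex{1} = 0
g(13) = mex{0} = 1
So g(13) = 1.

1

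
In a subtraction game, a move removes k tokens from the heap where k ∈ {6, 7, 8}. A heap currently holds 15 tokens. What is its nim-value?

Build the Grundy sequence with g(k) = mex{g(k−s) : s ∈ {6, 7, 8}, s ≤ k}:
k:     0  1  2  3  4  5  6  7  8  9 10 11 12 13 14 15
g(k):  0  0  0  0  0  0  1  1  1  1  1  1  2  2  0  0
So g(15) = 0.

0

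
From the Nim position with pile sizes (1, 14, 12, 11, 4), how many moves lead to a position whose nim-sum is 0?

Nim-sum: 1 ^ 14 ^ 12 ^ 11 ^ 4 = 12.
The overall nim-sum is X = 12. A pile of size p has a winning move iff p XOR X < p (reduce it to p XOR X).
  1: 1 XOR 12 = 13 ≥ 1 — no move.
  14: 14 XOR 12 = 2 < 14 — winning move (to 2).
  12: 12 XOR 12 = 0 < 12 — winning move (to 0).
  11: 11 XOR 12 = 7 < 11 — winning move (to 7).
  4: 4 XOR 12 = 8 ≥ 4 — no move.
That gives 3 winning moves.

3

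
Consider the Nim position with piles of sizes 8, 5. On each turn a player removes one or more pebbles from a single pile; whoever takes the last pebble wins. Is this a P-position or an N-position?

N-position

Compute the nim-sum pairwise:
8 XOR 5 = 13
The nim-sum is 13 ≠ 0, so this is an N-position: the player to move can win.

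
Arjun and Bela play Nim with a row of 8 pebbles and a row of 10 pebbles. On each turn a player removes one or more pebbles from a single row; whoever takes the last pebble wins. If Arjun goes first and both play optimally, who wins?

Arjun wins

Compute the nim-sum pairwise:
8 ⊕ 10 = 2
The nim-sum is 2 ≠ 0, so this is an N-position: the player to move can win; Arjun has a winning move.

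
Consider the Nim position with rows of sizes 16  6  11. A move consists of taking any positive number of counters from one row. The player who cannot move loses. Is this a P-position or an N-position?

Compute the nim-sum pairwise:
16 ^ 6 = 22
22 ^ 11 = 29
The nim-sum is 29 ≠ 0, so this is an N-position: the player to move can win.

N-position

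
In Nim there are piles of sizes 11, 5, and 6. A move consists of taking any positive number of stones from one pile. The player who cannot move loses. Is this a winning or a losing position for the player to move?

In binary:
  1011  (11)
  0101  (5)
  0110  (6)
  ----
  1000  (8)
The nim-sum is 8 ≠ 0, so this is an N-position: the player to move can win.

Winning position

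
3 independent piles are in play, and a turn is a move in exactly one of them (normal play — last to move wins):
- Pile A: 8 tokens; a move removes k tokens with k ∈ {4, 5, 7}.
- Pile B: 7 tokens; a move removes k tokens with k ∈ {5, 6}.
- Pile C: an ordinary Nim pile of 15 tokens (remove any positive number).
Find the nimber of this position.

Build the Grundy sequence for pile A with g(k) = mex{g(k−s) : s ∈ {4, 5, 7}, s ≤ k}:
k:     0  1  2  3  4  5  6  7  8
g(k):  0  0  0  0  1  1  1  1  2
So g(8) = 2.
For pile B, compute g(0), g(1), … with moves {5, 6}:
k:     0  1  2  3  4  5  6  7
g(k):  0  0  0  0  0  1  1  1
So g(7) = 1.
Pile C is a plain Nim pile of size 15, so its Grundy value is 15.
By the Sprague-Grundy theorem, the Grundy value of a sum of independent games is the XOR of the component values.
Combined value = 2 ⊕ 1 ⊕ 15 = 12.

12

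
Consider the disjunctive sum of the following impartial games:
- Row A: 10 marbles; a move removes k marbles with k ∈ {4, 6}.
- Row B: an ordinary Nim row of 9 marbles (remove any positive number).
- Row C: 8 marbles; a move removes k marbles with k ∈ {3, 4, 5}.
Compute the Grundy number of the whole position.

For row A, compute g(0), g(1), … with moves {4, 6}:
g(0) = mex{} = 0
g(1) = mex{} = 0
g(2) = mex{} = 0
g(3) = mex{} = 0
g(4) = mex{0} = 1
g(5) = mex{0} = 1
g(6) = mex{0} = 1
g(7) = mex{0} = 1
g(8) = mex{0,1} = 2
g(9) = mex{0,1} = 2
g(10) = mex{1} = 0
So g(10) = 0.
Row B is a plain Nim row of size 9, so its Grundy value is 9.
Grundy values for row C (subtraction set {3, 4, 5}):
k:     0  1  2  3  4  5  6  7  8
g(k):  0  0  0  1  1  1  2  2  0
So g(8) = 0.
The value of a disjunctive sum is the nim-sum of the parts.
Combined value = 0 ⊕ 9 ⊕ 0 = 9.

9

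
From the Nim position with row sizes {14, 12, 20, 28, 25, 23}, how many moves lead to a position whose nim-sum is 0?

Nim-sum: 14 XOR 12 XOR 20 XOR 28 XOR 25 XOR 23 = 4.
The overall nim-sum is X = 4. A row of size p has a winning move iff p XOR X < p (reduce it to p XOR X).
  14: 14 XOR 4 = 10 < 14 — winning move (to 10).
  12: 12 XOR 4 = 8 < 12 — winning move (to 8).
  20: 20 XOR 4 = 16 < 20 — winning move (to 16).
  28: 28 XOR 4 = 24 < 28 — winning move (to 24).
  25: 25 XOR 4 = 29 ≥ 25 — no move.
  23: 23 XOR 4 = 19 < 23 — winning move (to 19).
That gives 5 winning moves.

5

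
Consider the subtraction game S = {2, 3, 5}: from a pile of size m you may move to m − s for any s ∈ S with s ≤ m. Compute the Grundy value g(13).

3

Build the Grundy sequence with g(k) = mex{g(k−s) : s ∈ {2, 3, 5}, s ≤ k}:
k:     0  1  2  3  4  5  6  7  8  9 10 11 12 13
g(k):  0  0  1  1  2  2  3  0  0  1  1  2  2  3
So g(13) = 3.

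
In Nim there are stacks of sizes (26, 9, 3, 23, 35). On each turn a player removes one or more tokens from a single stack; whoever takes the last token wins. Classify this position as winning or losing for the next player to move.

Winning position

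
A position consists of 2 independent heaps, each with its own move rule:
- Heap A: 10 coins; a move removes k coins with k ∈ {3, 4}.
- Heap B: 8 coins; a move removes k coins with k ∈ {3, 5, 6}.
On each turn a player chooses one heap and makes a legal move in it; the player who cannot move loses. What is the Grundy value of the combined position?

3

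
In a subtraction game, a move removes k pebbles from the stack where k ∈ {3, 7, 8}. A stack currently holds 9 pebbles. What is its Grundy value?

1

Grundy values for subtraction set {3, 7, 8}:
k:     0  1  2  3  4  5  6  7  8  9
g(k):  0  0  0  1  1  1  0  2  2  1
So g(9) = 1.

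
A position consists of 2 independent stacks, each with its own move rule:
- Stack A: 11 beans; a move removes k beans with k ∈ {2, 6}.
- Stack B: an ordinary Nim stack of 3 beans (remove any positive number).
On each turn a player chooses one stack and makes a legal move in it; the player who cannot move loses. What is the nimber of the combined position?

Grundy values for stack A (subtraction set {2, 6}):
k:     0  1  2  3  4  5  6  7  8  9 10 11
g(k):  0  0  1  1  0  0  1  1  0  0  1  1
So g(11) = 1.
Stack B is a plain Nim stack of size 3, so its Grundy value is 3.
The value of a disjunctive sum is the nim-sum of the parts.
Combined value = 1 XOR 3 = 2.

2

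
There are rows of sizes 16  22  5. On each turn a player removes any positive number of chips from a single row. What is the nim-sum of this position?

3

In binary:
  10000  (16)
  10110  (22)
  00101  (5)
  -----
  00011  (3)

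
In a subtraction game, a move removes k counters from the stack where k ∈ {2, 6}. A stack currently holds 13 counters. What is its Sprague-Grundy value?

Build the Grundy sequence with g(k) = mex{g(k−s) : s ∈ {2, 6}, s ≤ k}:
g(0) = mex{} = 0
g(1) = mex{} = 0
g(2) = mex{0} = 1
g(3) = mex{0} = 1
g(4) = mex{1} = 0
g(5) = mex{1} = 0
g(6) = mex{0} = 1
g(7) = mex{0} = 1
g(8) = mex{1} = 0
g(9) = mex{1} = 0
g(10) = mex{0} = 1
g(11) = mex{0} = 1
g(12) = mex{1} = 0
g(13) = mex{1} = 0
So g(13) = 0.

0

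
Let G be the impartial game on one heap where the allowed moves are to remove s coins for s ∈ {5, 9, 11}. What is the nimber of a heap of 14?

2

Grundy values for subtraction set {5, 9, 11}:
g(0) = mex{} = 0
g(1) = mex{} = 0
g(2) = mex{} = 0
g(3) = mex{} = 0
g(4) = mex{} = 0
g(5) = mex{0} = 1
g(6) = mex{0} = 1
g(7) = mex{0} = 1
g(8) = mex{0} = 1
g(9) = mex{0} = 1
g(10) = mex{0,1} = 2
g(11) = mex{0,1} = 2
g(12) = mex{0,1} = 2
g(13) = mex{0,1} = 2
g(14) = mex{0,1} = 2
So g(14) = 2.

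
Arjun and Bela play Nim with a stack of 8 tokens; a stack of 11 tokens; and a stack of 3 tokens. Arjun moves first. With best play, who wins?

Bela wins

Bitwise XOR of the heap sizes:
  1000  (8)
  1011  (11)
  0011  (3)
  ----
  0000  (0)
The nim-sum is 0, so this is a P-position: the player to move is in a losing position under optimal play; Arjun is about to move from it and so loses — Bela wins.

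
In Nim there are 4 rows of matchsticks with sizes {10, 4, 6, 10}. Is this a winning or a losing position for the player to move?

Winning position

Bitwise XOR of the heap sizes:
  1010  (10)
  0100  (4)
  0110  (6)
  1010  (10)
  ----
  0010  (2)
The nim-sum is 2 ≠ 0, so this is an N-position: the player to move can win.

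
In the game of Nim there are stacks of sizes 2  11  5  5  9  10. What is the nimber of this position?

Compute the nim-sum pairwise:
2 ^ 11 = 9
9 ^ 5 = 12
12 ^ 5 = 9
9 ^ 9 = 0
0 ^ 10 = 10

10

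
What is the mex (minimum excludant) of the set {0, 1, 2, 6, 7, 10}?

The values 0, 1, 2 are all present; 3 is the first non-negative integer missing from the set.

3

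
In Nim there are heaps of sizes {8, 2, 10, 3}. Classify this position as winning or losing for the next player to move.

Winning position

Nim-sum: 8 XOR 2 XOR 10 XOR 3 = 3.
The nim-sum is 3 ≠ 0, so this is an N-position: the player to move can win.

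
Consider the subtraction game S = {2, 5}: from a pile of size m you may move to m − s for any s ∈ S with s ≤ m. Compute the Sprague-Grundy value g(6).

Grundy values for subtraction set {2, 5}:
k:     0  1  2  3  4  5  6
g(k):  0  0  1  1  0  2  1
So g(6) = 1.

1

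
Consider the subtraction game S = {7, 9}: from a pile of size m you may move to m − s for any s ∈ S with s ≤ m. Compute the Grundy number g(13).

1

Build the Grundy sequence with g(k) = mex{g(k−s) : s ∈ {7, 9}, s ≤ k}:
g(0) = mex{} = 0
g(1) = mex{} = 0
g(2) = mex{} = 0
g(3) = mex{} = 0
g(4) = mex{} = 0
g(5) = mex{} = 0
g(6) = mex{} = 0
g(7) = mex{0} = 1
g(8) = mex{0} = 1
g(9) = mex{0} = 1
g(10) = mex{0} = 1
g(11) = mex{0} = 1
g(12) = mex{0} = 1
g(13) = mex{0} = 1
So g(13) = 1.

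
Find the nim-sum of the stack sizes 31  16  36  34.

In binary:
  011111  (31)
  010000  (16)
  100100  (36)
  100010  (34)
  ------
  001001  (9)

9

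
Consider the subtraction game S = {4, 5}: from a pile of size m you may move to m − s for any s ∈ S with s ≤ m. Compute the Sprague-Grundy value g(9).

0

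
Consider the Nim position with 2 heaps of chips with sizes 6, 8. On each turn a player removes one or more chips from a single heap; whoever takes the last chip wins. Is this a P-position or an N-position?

Write each in binary and XOR column by column:
  0110  (6)
  1000  (8)
  ----
  1110  (14)
The nim-sum is 14 ≠ 0, so this is an N-position: the player to move can win.

N-position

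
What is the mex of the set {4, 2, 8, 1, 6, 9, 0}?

3

The values 0, 1, 2 are all present; 3 is the first non-negative integer missing from the set.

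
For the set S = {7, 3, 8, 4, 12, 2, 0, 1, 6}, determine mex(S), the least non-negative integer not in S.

5

The values 0, 1, 2, 3, 4 are all present; 5 is the first non-negative integer missing from the set.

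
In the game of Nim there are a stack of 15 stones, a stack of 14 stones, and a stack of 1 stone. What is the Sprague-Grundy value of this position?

Bitwise XOR of the heap sizes:
  1111  (15)
  1110  (14)
  0001  (1)
  ----
  0000  (0)

0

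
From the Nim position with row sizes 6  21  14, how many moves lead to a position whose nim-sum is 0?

1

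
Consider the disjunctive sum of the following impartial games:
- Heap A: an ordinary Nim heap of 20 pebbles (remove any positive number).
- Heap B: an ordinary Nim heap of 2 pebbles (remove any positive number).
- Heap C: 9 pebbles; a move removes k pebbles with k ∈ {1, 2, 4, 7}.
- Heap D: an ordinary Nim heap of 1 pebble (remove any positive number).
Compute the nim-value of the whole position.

23

Heap A is a plain Nim heap of size 20, so its Grundy value is 20.
Heap B is a plain Nim heap of size 2, so its Grundy value is 2.
Grundy values for heap C (subtraction set {1, 2, 4, 7}):
g(0) = mex{} = 0
g(1) = mex{0} = 1
g(2) = mex{0,1} = 2
g(3) = mex{1,2} = 0
g(4) = mex{0,2} = 1
g(5) = mex{0,1} = 2
g(6) = mex{1,2} = 0
g(7) = mex{0,2} = 1
g(8) = mex{0,1} = 2
g(9) = mex{1,2} = 0
So g(9) = 0.
Heap D is a plain Nim heap of size 1, so its Grundy value is 1.
By the Sprague-Grundy theorem, the Grundy value of a sum of independent games is the XOR of the component values.
Combined value = 20 XOR 2 XOR 0 XOR 1 = 23.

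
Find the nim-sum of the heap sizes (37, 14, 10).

33

Nim-sum: 37 ⊕ 14 ⊕ 10 = 33.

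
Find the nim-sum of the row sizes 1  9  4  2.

Compute the nim-sum pairwise:
1 ⊕ 9 = 8
8 ⊕ 4 = 12
12 ⊕ 2 = 14

14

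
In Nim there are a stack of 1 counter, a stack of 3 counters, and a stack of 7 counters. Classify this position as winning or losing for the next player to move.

Winning position

Write each in binary and XOR column by column:
  001  (1)
  011  (3)
  111  (7)
  ---
  101  (5)
The nim-sum is 5 ≠ 0, so this is an N-position: the player to move can win.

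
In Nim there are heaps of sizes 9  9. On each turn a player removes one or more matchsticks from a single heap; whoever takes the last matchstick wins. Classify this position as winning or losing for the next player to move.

Losing position

Nim-sum: 9 XOR 9 = 0.
The nim-sum is 0, so this is a P-position: the player to move is in a losing position under optimal play.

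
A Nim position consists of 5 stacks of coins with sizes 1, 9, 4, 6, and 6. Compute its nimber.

12

Compute the nim-sum pairwise:
1 XOR 9 = 8
8 XOR 4 = 12
12 XOR 6 = 10
10 XOR 6 = 12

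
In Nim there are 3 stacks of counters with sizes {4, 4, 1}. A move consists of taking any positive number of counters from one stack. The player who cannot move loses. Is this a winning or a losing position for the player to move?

Bitwise XOR of the heap sizes:
  100  (4)
  100  (4)
  001  (1)
  ---
  001  (1)
The nim-sum is 1 ≠ 0, so this is an N-position: the player to move can win.

Winning position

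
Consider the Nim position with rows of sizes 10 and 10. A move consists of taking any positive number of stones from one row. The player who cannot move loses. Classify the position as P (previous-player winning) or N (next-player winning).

Compute the nim-sum pairwise:
10 XOR 10 = 0
The nim-sum is 0, so this is a P-position: the player to move is in a losing position under optimal play.

P-position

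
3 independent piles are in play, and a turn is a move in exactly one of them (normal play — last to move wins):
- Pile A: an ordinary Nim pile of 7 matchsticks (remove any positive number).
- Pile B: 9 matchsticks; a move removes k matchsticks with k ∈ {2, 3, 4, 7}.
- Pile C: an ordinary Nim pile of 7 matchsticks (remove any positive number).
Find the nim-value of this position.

Pile A is a plain Nim pile of size 7, so its Grundy value is 7.
Build the Grundy sequence for pile B with g(k) = mex{g(k−s) : s ∈ {2, 3, 4, 7}, s ≤ k}:
g(0) = mex{} = 0
g(1) = mex{} = 0
g(2) = mex{0} = 1
g(3) = mex{0} = 1
g(4) = mex{0,1} = 2
g(5) = mex{0,1} = 2
g(6) = mex{1,2} = 0
g(7) = mex{0,1,2} = 3
g(8) = mex{0,2} = 1
g(9) = mex{0,1,2,3} = 4
So g(9) = 4.
Pile C is a plain Nim pile of size 7, so its Grundy value is 7.
The value of a disjunctive sum is the nim-sum of the parts.
Combined value = 7 XOR 4 XOR 7 = 4.

4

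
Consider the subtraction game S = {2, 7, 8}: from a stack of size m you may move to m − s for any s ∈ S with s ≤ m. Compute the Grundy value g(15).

0

Build the Grundy sequence with g(k) = mex{g(k−s) : s ∈ {2, 7, 8}, s ≤ k}:
k:     0  1  2  3  4  5  6  7  8  9 10 11 12 13 14 15
g(k):  0  0  1  1  0  0  1  1  2  2  0  3  1  2  0  0
So g(15) = 0.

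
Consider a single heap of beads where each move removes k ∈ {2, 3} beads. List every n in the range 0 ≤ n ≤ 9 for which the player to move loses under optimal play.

0, 1, 5, 6

Build the Grundy sequence with g(k) = mex{g(k−s) : s ∈ {2, 3}, s ≤ k}:
k:     0  1  2  3  4  5  6  7  8  9
g(k):  0  0  1  1  2  0  0  1  1  2
The P-positions (g = 0) in 0..9 are 0, 1, 5, 6.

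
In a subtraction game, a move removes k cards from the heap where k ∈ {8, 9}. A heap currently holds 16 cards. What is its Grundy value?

2

Build the Grundy sequence with g(k) = mex{g(k−s) : s ∈ {8, 9}, s ≤ k}:
k:     0  1  2  3  4  5  6  7  8  9 10 11 12 13 14 15 16
g(k):  0  0  0  0  0  0  0  0  1  1  1  1  1  1  1  1  2
So g(16) = 2.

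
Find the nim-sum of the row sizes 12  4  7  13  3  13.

12

Compute the nim-sum pairwise:
12 ^ 4 = 8
8 ^ 7 = 15
15 ^ 13 = 2
2 ^ 3 = 1
1 ^ 13 = 12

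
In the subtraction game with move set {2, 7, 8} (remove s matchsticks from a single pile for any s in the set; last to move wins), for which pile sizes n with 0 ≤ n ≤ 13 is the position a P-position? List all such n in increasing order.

0, 1, 4, 5, 10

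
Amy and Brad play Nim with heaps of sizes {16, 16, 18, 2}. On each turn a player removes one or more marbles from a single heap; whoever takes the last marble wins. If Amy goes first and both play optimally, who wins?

Amy wins

Bitwise XOR of the heap sizes:
  10000  (16)
  10000  (16)
  10010  (18)
  00010  (2)
  -----
  10000  (16)
The nim-sum is 16 ≠ 0, so this is an N-position: the player to move can win; Amy has a winning move.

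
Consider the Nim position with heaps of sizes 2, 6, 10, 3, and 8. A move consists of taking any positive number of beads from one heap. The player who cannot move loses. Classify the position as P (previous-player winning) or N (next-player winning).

Nim-sum: 2 XOR 6 XOR 10 XOR 3 XOR 8 = 5.
The nim-sum is 5 ≠ 0, so this is an N-position: the player to move can win.

N-position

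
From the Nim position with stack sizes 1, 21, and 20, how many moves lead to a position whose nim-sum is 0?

0

Bitwise XOR of the heap sizes:
  00001  (1)
  10101  (21)
  10100  (20)
  -----
  00000  (0)
The nim-sum is already 0, so every move leaves a nonzero nim-sum — there are no winning moves.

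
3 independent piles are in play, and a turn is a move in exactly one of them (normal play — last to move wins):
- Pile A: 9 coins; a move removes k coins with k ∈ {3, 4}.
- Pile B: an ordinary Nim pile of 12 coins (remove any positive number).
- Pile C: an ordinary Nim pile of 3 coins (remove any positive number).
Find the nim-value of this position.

15

For pile A, compute g(0), g(1), … with moves {3, 4}:
g(0) = mex{} = 0
g(1) = mex{} = 0
g(2) = mex{} = 0
g(3) = mex{0} = 1
g(4) = mex{0} = 1
g(5) = mex{0} = 1
g(6) = mex{0,1} = 2
g(7) = mex{1} = 0
g(8) = mex{1} = 0
g(9) = mex{1,2} = 0
So g(9) = 0.
Pile B is a plain Nim pile of size 12, so its Grundy value is 12.
Pile C is a plain Nim pile of size 3, so its Grundy value is 3.
The value of a disjunctive sum is the nim-sum of the parts.
Combined value = 0 ⊕ 12 ⊕ 3 = 15.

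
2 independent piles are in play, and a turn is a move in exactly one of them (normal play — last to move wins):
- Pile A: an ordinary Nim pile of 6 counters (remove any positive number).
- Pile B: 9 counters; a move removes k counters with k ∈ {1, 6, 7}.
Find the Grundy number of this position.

5

Pile A is a plain Nim pile of size 6, so its Grundy value is 6.
Build the Grundy sequence for pile B with g(k) = mex{g(k−s) : s ∈ {1, 6, 7}, s ≤ k}:
g(0) = mex{} = 0
g(1) = mex{0} = 1
g(2) = mex{1} = 0
g(3) = mex{0} = 1
g(4) = mex{1} = 0
g(5) = mex{0} = 1
g(6) = mex{0,1} = 2
g(7) = mex{0,1,2} = 3
g(8) = mex{0,1,3} = 2
g(9) = mex{0,1,2} = 3
So g(9) = 3.
By the Sprague-Grundy theorem, the Grundy value of a sum of independent games is the XOR of the component values.
Combined value = 6 ⊕ 3 = 5.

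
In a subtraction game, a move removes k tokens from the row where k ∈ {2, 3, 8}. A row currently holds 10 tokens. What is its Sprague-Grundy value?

0

Compute g(0), g(1), … for moves {2, 3, 8}:
g(0) = mex{} = 0
g(1) = mex{} = 0
g(2) = mex{0} = 1
g(3) = mex{0} = 1
g(4) = mex{0,1} = 2
g(5) = mex{1} = 0
g(6) = mex{1,2} = 0
g(7) = mex{0,2} = 1
g(8) = mex{0} = 1
g(9) = mex{0,1} = 2
g(10) = mex{1} = 0
So g(10) = 0.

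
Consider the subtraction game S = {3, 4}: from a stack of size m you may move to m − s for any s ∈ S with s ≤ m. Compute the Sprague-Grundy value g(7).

0

Compute g(0), g(1), … for moves {3, 4}:
k:     0  1  2  3  4  5  6  7
g(k):  0  0  0  1  1  1  2  0
So g(7) = 0.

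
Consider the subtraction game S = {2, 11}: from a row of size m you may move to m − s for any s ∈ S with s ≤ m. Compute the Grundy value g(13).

0

Grundy values for subtraction set {2, 11}:
g(0) = mex{} = 0
g(1) = mex{} = 0
g(2) = mex{0} = 1
g(3) = mex{0} = 1
g(4) = mex{1} = 0
g(5) = mex{1} = 0
g(6) = mex{0} = 1
g(7) = mex{0} = 1
g(8) = mex{1} = 0
g(9) = mex{1} = 0
g(10) = mex{0} = 1
g(11) = mex{0} = 1
g(12) = mex{0,1} = 2
g(13) = mex{1} = 0
So g(13) = 0.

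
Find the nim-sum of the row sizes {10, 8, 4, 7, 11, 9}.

3

Bitwise XOR of the heap sizes:
  1010  (10)
  1000  (8)
  0100  (4)
  0111  (7)
  1011  (11)
  1001  (9)
  ----
  0011  (3)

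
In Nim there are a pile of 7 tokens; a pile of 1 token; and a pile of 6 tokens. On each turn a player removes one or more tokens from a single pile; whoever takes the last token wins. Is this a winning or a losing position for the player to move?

In binary:
  111  (7)
  001  (1)
  110  (6)
  ---
  000  (0)
The nim-sum is 0, so this is a P-position: the player to move is in a losing position under optimal play.

Losing position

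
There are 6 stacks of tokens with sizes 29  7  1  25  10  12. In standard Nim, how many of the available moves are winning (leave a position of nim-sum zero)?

Bitwise XOR of the heap sizes:
  11101  (29)
  00111  (7)
  00001  (1)
  11001  (25)
  01010  (10)
  01100  (12)
  -----
  00100  (4)
The overall nim-sum is X = 4. A stack of size p has a winning move iff p XOR X < p (reduce it to p XOR X).
  29: 29 XOR 4 = 25 < 29 — winning move (to 25).
  7: 7 XOR 4 = 3 < 7 — winning move (to 3).
  1: 1 XOR 4 = 5 ≥ 1 — no move.
  25: 25 XOR 4 = 29 ≥ 25 — no move.
  10: 10 XOR 4 = 14 ≥ 10 — no move.
  12: 12 XOR 4 = 8 < 12 — winning move (to 8).
That gives 3 winning moves.

3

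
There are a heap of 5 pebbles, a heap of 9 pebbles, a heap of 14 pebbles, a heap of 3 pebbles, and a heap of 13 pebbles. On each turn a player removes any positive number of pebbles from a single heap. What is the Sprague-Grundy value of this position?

12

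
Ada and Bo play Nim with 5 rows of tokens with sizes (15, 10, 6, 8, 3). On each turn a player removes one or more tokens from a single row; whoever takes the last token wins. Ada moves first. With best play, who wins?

Nim-sum: 15 ^ 10 ^ 6 ^ 8 ^ 3 = 8.
The nim-sum is 8 ≠ 0, so this is an N-position: the player to move can win; Ada has a winning move.

Ada wins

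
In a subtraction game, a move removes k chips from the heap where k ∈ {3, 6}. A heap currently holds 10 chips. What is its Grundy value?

0

Compute g(0), g(1), … for moves {3, 6}:
k:     0  1  2  3  4  5  6  7  8  9 10
g(k):  0  0  0  1  1  1  2  2  2  0  0
So g(10) = 0.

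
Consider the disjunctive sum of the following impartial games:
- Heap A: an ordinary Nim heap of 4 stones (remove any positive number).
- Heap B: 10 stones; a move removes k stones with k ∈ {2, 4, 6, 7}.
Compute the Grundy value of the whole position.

4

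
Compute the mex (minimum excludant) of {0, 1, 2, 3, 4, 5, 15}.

The values 0, 1, 2, 3, 4, 5 are all present; 6 is the first non-negative integer missing from the set.

6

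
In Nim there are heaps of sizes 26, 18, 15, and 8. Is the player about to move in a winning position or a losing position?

In binary:
  11010  (26)
  10010  (18)
  01111  (15)
  01000  (8)
  -----
  01111  (15)
The nim-sum is 15 ≠ 0, so this is an N-position: the player to move can win.

Winning position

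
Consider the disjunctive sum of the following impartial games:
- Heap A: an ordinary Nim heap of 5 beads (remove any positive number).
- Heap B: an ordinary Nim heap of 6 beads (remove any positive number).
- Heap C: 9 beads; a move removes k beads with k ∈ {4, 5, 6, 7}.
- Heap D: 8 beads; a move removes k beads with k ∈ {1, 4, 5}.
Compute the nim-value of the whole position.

Heap A is a plain Nim heap of size 5, so its Grundy value is 5.
Heap B is a plain Nim heap of size 6, so its Grundy value is 6.
For heap C, compute g(0), g(1), … with moves {4, 5, 6, 7}:
k:     0  1  2  3  4  5  6  7  8  9
g(k):  0  0  0  0  1  1  1  1  2  2
So g(9) = 2.
Grundy values for heap D (subtraction set {1, 4, 5}):
g(0) = mex{} = 0
g(1) = mex{0} = 1
g(2) = mex{1} = 0
g(3) = mex{0} = 1
g(4) = mex{0,1} = 2
g(5) = mex{0,1,2} = 3
g(6) = mex{0,1,3} = 2
g(7) = mex{0,1,2} = 3
g(8) = mex{1,2,3} = 0
So g(8) = 0.
By the Sprague-Grundy theorem, the Grundy value of a sum of independent games is the XOR of the component values.
Combined value = 5 XOR 6 XOR 2 XOR 0 = 1.

1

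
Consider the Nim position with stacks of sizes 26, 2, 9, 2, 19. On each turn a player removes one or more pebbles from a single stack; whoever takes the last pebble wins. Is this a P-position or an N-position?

Nim-sum: 26 XOR 2 XOR 9 XOR 2 XOR 19 = 0.
The nim-sum is 0, so this is a P-position: the player to move is in a losing position under optimal play.

P-position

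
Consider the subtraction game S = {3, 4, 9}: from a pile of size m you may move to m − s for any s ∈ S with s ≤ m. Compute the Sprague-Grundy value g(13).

0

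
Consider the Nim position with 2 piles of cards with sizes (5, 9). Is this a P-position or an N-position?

N-position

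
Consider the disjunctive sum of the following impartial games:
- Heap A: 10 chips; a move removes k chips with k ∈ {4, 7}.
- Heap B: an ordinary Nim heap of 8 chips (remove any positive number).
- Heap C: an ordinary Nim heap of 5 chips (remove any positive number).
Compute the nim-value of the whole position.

Grundy values for heap A (subtraction set {4, 7}):
g(0) = mex{} = 0
g(1) = mex{} = 0
g(2) = mex{} = 0
g(3) = mex{} = 0
g(4) = mex{0} = 1
g(5) = mex{0} = 1
g(6) = mex{0} = 1
g(7) = mex{0} = 1
g(8) = mex{0,1} = 2
g(9) = mex{0,1} = 2
g(10) = mex{0,1} = 2
So g(10) = 2.
Heap B is a plain Nim heap of size 8, so its Grundy value is 8.
Heap C is a plain Nim heap of size 5, so its Grundy value is 5.
The value of a disjunctive sum is the nim-sum of the parts.
Combined value = 2 ⊕ 8 ⊕ 5 = 15.

15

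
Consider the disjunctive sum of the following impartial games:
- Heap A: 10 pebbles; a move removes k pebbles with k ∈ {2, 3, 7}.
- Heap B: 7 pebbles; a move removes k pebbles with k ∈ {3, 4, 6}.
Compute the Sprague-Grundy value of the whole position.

Grundy values for heap A (subtraction set {2, 3, 7}):
k:     0  1  2  3  4  5  6  7  8  9 10
g(k):  0  0  1  1  2  0  0  1  1  2  0
So g(10) = 0.
Grundy values for heap B (subtraction set {3, 4, 6}):
k:     0  1  2  3  4  5  6  7
g(k):  0  0  0  1  1  1  2  2
So g(7) = 2.
By the Sprague-Grundy theorem, the Grundy value of a sum of independent games is the XOR of the component values.
Combined value = 0 XOR 2 = 2.

2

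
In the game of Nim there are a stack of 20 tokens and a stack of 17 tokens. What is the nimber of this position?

In binary:
  10100  (20)
  10001  (17)
  -----
  00101  (5)

5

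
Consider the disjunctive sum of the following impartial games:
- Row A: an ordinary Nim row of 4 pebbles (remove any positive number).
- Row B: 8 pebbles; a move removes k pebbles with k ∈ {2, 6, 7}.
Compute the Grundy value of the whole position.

Row A is a plain Nim row of size 4, so its Grundy value is 4.
Grundy values for row B (subtraction set {2, 6, 7}):
k:     0  1  2  3  4  5  6  7  8
g(k):  0  0  1  1  0  0  1  1  2
So g(8) = 2.
By the Sprague-Grundy theorem, the Grundy value of a sum of independent games is the XOR of the component values.
Combined value = 4 XOR 2 = 6.

6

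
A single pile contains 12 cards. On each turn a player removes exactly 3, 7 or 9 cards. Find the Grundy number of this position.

Build the Grundy sequence with g(k) = mex{g(k−s) : s ∈ {3, 7, 9}, s ≤ k}:
k:     0  1  2  3  4  5  6  7  8  9 10 11 12
g(k):  0  0  0  1  1  1  0  2  2  1  3  3  0
So g(12) = 0.

0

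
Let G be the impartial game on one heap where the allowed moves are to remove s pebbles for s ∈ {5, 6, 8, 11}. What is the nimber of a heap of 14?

2

Grundy values for subtraction set {5, 6, 8, 11}:
k:     0  1  2  3  4  5  6  7  8  9 10 11 12 13 14
g(k):  0  0  0  0  0  1  1  1  1  1  2  2  2  2  2
So g(14) = 2.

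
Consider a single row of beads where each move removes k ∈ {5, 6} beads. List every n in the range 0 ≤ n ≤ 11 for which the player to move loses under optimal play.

Build the Grundy sequence with g(k) = mex{g(k−s) : s ∈ {5, 6}, s ≤ k}:
k:     0  1  2  3  4  5  6  7  8  9 10 11
g(k):  0  0  0  0  0  1  1  1  1  1  2  0
The P-positions (g = 0) in 0..11 are 0, 1, 2, 3, 4, 11.

0, 1, 2, 3, 4, 11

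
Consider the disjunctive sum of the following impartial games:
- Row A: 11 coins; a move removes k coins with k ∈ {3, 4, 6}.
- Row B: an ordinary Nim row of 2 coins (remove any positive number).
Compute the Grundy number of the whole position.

2

Build the Grundy sequence for row A with g(k) = mex{g(k−s) : s ∈ {3, 4, 6}, s ≤ k}:
k:     0  1  2  3  4  5  6  7  8  9 10 11
g(k):  0  0  0  1  1  1  2  2  2  0  0  0
So g(11) = 0.
Row B is a plain Nim row of size 2, so its Grundy value is 2.
The value of a disjunctive sum is the nim-sum of the parts.
Combined value = 0 ⊕ 2 = 2.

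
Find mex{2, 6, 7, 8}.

0 is not in the set, so the mex is 0.

0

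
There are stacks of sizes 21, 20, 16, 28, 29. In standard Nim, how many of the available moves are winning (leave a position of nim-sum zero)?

5

In binary:
  10101  (21)
  10100  (20)
  10000  (16)
  11100  (28)
  11101  (29)
  -----
  10000  (16)
The overall nim-sum is X = 16. A stack of size p has a winning move iff p XOR X < p (reduce it to p XOR X).
  21: 21 XOR 16 = 5 < 21 — winning move (to 5).
  20: 20 XOR 16 = 4 < 20 — winning move (to 4).
  16: 16 XOR 16 = 0 < 16 — winning move (to 0).
  28: 28 XOR 16 = 12 < 28 — winning move (to 12).
  29: 29 XOR 16 = 13 < 29 — winning move (to 13).
That gives 5 winning moves.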